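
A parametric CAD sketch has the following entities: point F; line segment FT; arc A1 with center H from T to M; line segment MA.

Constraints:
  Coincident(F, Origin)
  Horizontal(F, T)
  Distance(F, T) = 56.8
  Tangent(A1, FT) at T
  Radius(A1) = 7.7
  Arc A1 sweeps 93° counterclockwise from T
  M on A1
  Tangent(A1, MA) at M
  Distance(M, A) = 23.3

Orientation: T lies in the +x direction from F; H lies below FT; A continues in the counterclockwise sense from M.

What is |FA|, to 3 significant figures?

59.3

F is at the origin; FT is horizontal with |FT| = 56.8 and T on the +x side, so T = (56.8, 0.00). Since A1 is tangent to FT there, HT ⟂ FT, so H = T + (0, -7.7) = (56.8, -7.70). On A1, T sits at bearing 90° from H; a 93° counterclockwise sweep puts M at bearing 183°, so M = H + 7.7·(cos 183°, sin 183°) = (49.1, -8.10). A1 meets MA tangentially, so HM is at right angles to MA, so MA runs along (−sin 183°, cos 183°); with |MA| = 23.3, A = (50.3, -31.4). Then |FA| = |A − F| = 59.3.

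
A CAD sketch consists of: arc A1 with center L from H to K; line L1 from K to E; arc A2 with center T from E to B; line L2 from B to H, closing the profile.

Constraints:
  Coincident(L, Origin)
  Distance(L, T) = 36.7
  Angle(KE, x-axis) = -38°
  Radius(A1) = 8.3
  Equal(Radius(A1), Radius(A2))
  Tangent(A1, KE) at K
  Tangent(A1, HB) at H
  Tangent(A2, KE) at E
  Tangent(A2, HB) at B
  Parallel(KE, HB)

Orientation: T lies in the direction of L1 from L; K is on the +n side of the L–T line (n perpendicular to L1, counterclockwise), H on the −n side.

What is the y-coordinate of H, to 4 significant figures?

-6.540

L is at the origin and T lies 36.7 along u from L, so T = 36.7·u = (28.92, -22.59). Tangency of A1 to both parallel lines with radius 8.3 puts K and H at L ± 8.3·n: K = (5.110, 6.540), H = (-5.110, -6.540). So H.y = -6.540.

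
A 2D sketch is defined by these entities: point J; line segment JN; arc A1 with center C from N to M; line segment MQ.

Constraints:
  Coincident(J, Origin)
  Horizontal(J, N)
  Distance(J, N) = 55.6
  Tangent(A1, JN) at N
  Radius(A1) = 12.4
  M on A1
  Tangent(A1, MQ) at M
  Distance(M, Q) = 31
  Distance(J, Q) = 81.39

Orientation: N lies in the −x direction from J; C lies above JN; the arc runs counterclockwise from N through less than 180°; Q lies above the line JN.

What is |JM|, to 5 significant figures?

51.548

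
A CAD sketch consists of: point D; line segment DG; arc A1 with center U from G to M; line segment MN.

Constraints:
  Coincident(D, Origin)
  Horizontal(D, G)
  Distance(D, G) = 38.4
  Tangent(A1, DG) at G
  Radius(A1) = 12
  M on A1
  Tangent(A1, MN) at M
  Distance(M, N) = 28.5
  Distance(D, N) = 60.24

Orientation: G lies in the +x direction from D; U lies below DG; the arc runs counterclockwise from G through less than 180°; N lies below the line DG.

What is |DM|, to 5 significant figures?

33.395

D is at the origin; DG is horizontal with |DG| = 38.4 and G on the +x side, so G = (38.400, 0.0000). Since A1 is tangent to DG there, UG ⟂ DG, so U = G + (0, -12) = (38.400, -12.000). Since UM ⟂ MN (tangency), |UN| = √(12.0² + 28.5²) = 30.923 regardless of where M sits on A1. So N lies on both circle(D, 60.24) and circle(U, 30.923); the below-DG intersection is N = (42.548, -42.644). M is the foot of the tangent from N: M = (28.065, -18.098).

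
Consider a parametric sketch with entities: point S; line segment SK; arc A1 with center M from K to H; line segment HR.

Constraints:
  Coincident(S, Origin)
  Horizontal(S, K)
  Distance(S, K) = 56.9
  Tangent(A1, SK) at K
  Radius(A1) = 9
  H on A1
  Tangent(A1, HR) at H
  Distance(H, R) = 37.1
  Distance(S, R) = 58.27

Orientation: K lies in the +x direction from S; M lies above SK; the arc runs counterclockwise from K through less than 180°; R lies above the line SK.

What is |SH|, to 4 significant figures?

65.42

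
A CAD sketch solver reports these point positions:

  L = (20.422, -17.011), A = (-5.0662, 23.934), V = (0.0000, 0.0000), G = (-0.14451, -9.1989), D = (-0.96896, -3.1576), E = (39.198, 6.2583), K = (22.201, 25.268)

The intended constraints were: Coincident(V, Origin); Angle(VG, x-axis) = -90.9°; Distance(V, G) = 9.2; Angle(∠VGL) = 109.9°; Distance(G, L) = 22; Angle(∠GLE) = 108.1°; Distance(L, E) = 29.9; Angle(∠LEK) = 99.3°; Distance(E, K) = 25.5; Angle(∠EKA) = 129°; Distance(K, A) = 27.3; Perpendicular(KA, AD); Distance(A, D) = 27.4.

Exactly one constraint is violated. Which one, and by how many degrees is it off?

Perpendicular(KA, AD) — off by 5.80°.

V = (0.00, 0.00) ✓; VG at -90.90° ✓; |VG| = 9.200 ✓; ∠VGL = 109.9° ✓; |GL| = 22.00 ✓; ∠GLE = 108.1° ✓; |LE| = 29.90 ✓; ∠LEK = 99.30° ✓; |EK| = 25.50 ✓; ∠EKA = 129.0° ✓; |KA| = 27.30 ✓; ∠(KA, AD) = 95.80° ✗; |AD| = 27.40 ✓.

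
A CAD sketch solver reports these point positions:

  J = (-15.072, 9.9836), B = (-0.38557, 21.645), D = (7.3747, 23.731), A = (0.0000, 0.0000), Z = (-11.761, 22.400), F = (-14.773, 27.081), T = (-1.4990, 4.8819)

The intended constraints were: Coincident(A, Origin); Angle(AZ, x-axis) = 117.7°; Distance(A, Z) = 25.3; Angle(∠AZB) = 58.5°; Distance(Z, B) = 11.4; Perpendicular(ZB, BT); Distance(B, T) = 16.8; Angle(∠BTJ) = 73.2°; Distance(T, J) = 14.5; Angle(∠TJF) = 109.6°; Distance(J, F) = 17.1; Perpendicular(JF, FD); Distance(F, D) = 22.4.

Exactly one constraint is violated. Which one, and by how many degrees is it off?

Perpendicular(JF, FD) — off by 7.60°.

A = (0.00, 0.00) ✓; AZ at 117.7° ✓; |AZ| = 25.30 ✓; ∠AZB = 58.50° ✓; |ZB| = 11.40 ✓; ∠(ZB, BT) = 90.00° ✓; |BT| = 16.80 ✓; ∠BTJ = 73.20° ✓; |TJ| = 14.50 ✓; ∠TJF = 109.6° ✓; |JF| = 17.10 ✓; ∠(JF, FD) = 97.60° ✗; |FD| = 22.40 ✓.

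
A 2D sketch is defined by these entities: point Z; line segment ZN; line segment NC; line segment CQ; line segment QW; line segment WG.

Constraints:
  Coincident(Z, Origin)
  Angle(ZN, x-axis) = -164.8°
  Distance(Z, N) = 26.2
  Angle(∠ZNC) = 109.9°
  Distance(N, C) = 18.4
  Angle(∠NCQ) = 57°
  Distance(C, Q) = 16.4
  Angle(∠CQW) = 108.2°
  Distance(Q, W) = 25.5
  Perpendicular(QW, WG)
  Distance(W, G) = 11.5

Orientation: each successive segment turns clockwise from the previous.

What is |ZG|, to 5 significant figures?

28.708

∠CQW = 108.2° gives QW at -69.700° from the x-axis; with |QW| = 25.5, W = (-10.628, -15.131). The perpendicularity gives WG at right angles to QW, so WG runs at -159.70°; with |WG| = 11.5, G = (-21.413, -19.120). Then |ZG| = |G − Z| = 28.708.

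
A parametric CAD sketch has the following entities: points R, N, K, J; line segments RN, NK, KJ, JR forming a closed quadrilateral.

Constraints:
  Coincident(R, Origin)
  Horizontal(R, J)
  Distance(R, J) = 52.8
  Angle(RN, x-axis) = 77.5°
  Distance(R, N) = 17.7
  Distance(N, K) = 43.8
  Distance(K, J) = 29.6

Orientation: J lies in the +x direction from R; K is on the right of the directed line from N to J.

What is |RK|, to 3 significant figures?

34.7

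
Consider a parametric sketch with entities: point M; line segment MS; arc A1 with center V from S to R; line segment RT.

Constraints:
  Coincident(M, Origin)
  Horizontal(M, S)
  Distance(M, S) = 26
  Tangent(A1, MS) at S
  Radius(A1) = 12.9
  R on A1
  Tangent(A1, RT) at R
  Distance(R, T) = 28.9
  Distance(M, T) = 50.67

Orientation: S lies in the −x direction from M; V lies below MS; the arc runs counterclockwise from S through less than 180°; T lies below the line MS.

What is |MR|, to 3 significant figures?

41.9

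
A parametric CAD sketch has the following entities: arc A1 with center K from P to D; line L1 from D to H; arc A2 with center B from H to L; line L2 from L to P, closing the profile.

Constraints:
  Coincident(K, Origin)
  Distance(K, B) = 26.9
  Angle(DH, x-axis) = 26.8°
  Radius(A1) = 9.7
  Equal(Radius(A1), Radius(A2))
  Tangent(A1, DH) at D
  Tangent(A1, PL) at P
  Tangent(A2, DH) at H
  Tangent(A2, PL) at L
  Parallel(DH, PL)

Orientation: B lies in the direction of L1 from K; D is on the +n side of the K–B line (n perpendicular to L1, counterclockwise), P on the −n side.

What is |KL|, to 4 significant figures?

28.60

The slot axis is L1's direction at 26.8°, so u = (cos 26.8°, sin 26.8°) = (0.8926, 0.4509) and n = (−sin 26.8°, cos 26.8°) = (-0.4509, 0.8926). K is at the origin and B lies 26.9 along u from K, so B = 26.9·u = (24.01, 12.13). Tangency of A1 to both parallel lines with radius 9.7 puts D and P at K ± 9.7·n: D = (-4.374, 8.658), P = (4.374, -8.658). Equal radii place H and L the same way about B: H = B + 9.7·n = (19.64, 20.79), L = B − 9.7·n = (28.38, 3.471). Then |KL| = |L − K| = 28.60.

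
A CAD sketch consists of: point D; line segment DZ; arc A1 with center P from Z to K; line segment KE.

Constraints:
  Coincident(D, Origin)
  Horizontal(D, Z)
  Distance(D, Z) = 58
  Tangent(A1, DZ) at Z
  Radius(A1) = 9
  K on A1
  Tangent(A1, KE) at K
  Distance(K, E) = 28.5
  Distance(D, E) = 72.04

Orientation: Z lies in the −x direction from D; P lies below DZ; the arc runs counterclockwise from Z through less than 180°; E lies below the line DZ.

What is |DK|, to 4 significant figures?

67.68

D is at the origin; D and Z share the same y with |DZ| = 58.0 and Z on the −x side, so Z = (-58.00, 0.000). A1 meets DZ tangentially, so PZ is at right angles to DZ, so P = Z + (0, -9) = (-58.00, -9.000). Since PK ⟂ KE (tangency), |PE| = √(9.0² + 28.5²) = 29.89 regardless of where K sits on A1. So E lies on both circle(D, 72.04) and circle(P, 29.89); the below-DZ intersection is E = (-60.72, -38.76). K is the foot of the tangent from E: K = (-66.79, -10.92).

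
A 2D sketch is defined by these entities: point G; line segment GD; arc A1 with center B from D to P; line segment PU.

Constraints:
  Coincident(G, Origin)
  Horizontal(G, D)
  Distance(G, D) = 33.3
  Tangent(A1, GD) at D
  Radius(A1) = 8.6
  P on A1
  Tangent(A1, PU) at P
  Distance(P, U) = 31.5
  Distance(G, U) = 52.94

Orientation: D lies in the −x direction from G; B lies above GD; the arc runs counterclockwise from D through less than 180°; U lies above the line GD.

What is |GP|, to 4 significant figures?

27.24

G is at the origin; G and D share the same y with |GD| = 33.3 and D on the −x side, so D = (-33.30, 0.000). The tangent condition forces BD to be normal to GD, so B = D + (0, 8.6) = (-33.30, 8.600). Since BP ⟂ PU (tangency), |BU| = √(8.6² + 31.5²) = 32.65 regardless of where P sits on A1. So U lies on both circle(G, 52.94) and circle(B, 32.65); the above-GD intersection is U = (-33.18, 41.25). P is the foot of the tangent from U: P = (-25.00, 10.83).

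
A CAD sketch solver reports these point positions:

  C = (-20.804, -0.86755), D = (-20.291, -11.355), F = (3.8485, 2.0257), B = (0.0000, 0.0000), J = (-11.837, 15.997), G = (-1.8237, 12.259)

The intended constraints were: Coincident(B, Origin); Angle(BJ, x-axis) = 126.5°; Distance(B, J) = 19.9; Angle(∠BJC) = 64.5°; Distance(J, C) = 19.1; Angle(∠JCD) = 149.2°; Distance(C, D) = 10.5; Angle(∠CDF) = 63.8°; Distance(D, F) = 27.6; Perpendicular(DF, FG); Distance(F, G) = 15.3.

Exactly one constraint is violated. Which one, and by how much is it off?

Distance(F, G) = 15.3 — off by 3.60.

B = (0.00, 0.00) ✓; BJ at 126.5° ✓; |BJ| = 19.90 ✓; ∠BJC = 64.50° ✓; |JC| = 19.10 ✓; ∠JCD = 149.2° ✓; |CD| = 10.50 ✓; ∠CDF = 63.80° ✓; |DF| = 27.60 ✓; ∠(DF, FG) = 90.00° ✓; |FG| = 11.70 ✗.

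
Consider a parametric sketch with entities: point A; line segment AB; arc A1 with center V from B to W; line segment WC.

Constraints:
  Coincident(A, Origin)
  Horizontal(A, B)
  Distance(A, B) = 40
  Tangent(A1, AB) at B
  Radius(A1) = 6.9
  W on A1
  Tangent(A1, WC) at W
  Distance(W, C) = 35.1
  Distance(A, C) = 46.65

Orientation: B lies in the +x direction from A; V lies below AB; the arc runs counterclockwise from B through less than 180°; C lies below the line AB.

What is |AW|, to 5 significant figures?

33.710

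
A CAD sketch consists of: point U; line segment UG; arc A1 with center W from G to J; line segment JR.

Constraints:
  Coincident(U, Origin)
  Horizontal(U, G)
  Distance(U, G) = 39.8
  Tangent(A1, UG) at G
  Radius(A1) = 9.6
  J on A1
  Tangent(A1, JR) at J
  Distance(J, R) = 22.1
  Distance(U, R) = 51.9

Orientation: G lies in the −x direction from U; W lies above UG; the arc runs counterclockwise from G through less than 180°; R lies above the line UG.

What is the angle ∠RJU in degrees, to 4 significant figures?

136.0°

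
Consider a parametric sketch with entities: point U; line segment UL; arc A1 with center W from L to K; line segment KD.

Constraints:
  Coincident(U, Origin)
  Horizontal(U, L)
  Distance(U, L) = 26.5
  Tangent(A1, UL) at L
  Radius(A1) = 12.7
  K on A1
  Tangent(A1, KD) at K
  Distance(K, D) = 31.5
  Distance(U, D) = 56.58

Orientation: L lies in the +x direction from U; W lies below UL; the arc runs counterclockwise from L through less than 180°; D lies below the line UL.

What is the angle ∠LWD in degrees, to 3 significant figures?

169°

Checks: |UL| = 26.50 ✓; |WK| = 12.70 ✓; ∠(WK, KD) = 90.00° ✓; |KD| = 31.50 ✓; |UD| = 56.58 ✓.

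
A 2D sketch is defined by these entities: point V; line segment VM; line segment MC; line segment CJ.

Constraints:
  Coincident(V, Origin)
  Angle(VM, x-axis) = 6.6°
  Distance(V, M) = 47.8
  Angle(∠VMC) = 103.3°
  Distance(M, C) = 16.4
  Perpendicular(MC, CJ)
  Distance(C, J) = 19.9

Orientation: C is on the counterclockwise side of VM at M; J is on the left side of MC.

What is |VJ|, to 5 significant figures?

38.198

V is at the origin; VM runs at 6.6° with length 47.8, so M = 47.8·(cos 6.6°, sin 6.6°) = (47.483, 5.4940). ∠VMC = 103.3°, so MC runs at 6.6° + (180° − 103.3°) = 83.300° from the x-axis; with |MC| = 16.4, C = M + 16.4·(cos 83.300°, sin 83.300°) = (49.397, 21.782). MC is perpendicular to CJ; with |CJ| = 19.9 on the left of MC, J = C + 19.9·(-0.99317, 0.11667) = (29.633, 24.104). Then |VJ| = |J − V| = 38.198.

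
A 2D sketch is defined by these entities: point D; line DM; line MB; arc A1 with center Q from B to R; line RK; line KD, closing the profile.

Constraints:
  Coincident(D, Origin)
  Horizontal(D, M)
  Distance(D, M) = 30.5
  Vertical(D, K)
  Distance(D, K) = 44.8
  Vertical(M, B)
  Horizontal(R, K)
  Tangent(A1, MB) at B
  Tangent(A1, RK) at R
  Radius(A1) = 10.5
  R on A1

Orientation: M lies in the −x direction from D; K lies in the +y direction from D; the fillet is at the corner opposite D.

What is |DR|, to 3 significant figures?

49.1

D is at the origin; D and M share the same y with |DM| = 30.5 and M on the −x side, so M = (-30.5, 0.00). D and K share the same x with |DK| = 44.8 and K on the +y side, so K = (0.00, 44.8). The virtual corner opposite D is at (-30.5, 44.8). A1 meets MB tangentially, so QB is at right angles to MB and since A1 is tangent to RK there, QR ⟂ RK, with radius 10.5, so the center Q sits 10.5 in from both sides at Q = (-20.0, 34.3). That places the tangent points at B = (-30.5, 34.3) on MB and R = (-20.0, 44.8) on RK. Then |DR| = |R − D| = 49.1.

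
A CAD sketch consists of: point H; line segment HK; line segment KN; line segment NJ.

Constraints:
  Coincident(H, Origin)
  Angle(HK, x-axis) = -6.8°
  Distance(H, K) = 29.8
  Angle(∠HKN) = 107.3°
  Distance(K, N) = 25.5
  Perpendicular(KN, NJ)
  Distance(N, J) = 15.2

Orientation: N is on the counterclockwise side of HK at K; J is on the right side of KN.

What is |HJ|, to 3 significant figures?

55.6

H is at the origin; HK runs at -6.8° with length 29.8, so K = 29.8·(cos -6.8°, sin -6.8°) = (29.6, -3.53). ∠HKN = 107.3°, so KN runs at -6.8° + (180° − 107.3°) = 65.9° from the x-axis; with |KN| = 25.5, N = K + 25.5·(cos 65.9°, sin 65.9°) = (40.0, 19.7). KN is perpendicular to NJ; with |NJ| = 15.2 on the right of KN, J = N + 15.2·(0.913, -0.408) = (53.9, 13.5). Then |HJ| = |J − H| = 55.6.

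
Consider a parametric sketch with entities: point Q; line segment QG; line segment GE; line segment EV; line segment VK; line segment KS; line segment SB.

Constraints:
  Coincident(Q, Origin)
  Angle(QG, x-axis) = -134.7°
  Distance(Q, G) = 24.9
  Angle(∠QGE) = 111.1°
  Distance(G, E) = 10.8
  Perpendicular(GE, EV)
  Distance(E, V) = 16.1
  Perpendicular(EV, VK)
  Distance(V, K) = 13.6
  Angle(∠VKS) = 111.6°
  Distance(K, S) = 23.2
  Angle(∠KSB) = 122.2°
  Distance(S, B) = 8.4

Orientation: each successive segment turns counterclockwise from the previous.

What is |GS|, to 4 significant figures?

12.59

EV ⟂ VK, so VK runs at 114.2°; with |VK| = 13.6, K = (-3.977, -8.545). ∠VKS = 111.6° gives KS at -177.4° from the x-axis; with |KS| = 23.2, S = (-27.15, -9.598). Then |GS| = |S − G| = 12.59.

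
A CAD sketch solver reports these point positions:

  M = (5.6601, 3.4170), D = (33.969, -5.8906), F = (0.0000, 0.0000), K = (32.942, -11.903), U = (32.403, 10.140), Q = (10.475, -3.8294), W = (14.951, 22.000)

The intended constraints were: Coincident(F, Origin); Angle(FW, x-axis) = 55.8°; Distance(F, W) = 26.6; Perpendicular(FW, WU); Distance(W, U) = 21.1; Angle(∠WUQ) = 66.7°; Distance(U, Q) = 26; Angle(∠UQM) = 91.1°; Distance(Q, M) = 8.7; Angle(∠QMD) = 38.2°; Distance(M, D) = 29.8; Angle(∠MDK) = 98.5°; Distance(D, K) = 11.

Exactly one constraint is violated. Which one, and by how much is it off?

Distance(D, K) = 11 — off by 4.90.

F = (0.00, 0.00) ✓; FW at 55.80° ✓; |FW| = 26.60 ✓; ∠(FW, WU) = 90.00° ✓; |WU| = 21.10 ✓; ∠WUQ = 66.70° ✓; |UQ| = 26.00 ✓; ∠UQM = 91.10° ✓; |QM| = 8.700 ✓; ∠QMD = 38.20° ✓; |MD| = 29.80 ✓; ∠MDK = 98.51° ✓; |DK| = 6.099 ✗.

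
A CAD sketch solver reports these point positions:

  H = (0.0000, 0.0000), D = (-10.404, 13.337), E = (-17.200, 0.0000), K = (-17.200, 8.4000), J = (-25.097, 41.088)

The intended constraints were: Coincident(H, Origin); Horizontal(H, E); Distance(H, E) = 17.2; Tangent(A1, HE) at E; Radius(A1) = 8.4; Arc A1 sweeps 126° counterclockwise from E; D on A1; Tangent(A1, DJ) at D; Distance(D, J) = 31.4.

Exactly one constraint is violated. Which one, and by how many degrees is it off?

Tangent(A1, DJ) at D — off by 8.10°.

H = (0.00, 0.00) ✓; H.y = 0.00, E.y = 0.00 ✓; |HE| = 17.20 ✓; ∠(KE, EH) = 90.00° ✓; |KE| = 8.400 ✓; bearing(K→D) − bearing(K→E) = 126.0° ✓; |KD| = 8.400 ✓; ∠(KD, DJ) = 98.10° ✗; |DJ| = 31.40 ✓.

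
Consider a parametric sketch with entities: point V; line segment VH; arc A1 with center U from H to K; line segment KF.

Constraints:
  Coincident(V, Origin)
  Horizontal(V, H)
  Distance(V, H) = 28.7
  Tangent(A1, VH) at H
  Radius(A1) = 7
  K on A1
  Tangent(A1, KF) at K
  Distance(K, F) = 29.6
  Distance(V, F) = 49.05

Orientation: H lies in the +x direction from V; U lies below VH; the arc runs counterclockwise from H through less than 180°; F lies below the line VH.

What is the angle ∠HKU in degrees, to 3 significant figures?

35.3°

Checks: |UK| = 7.000 ✓; ∠(UK, KF) = 90.00° ✓; |KF| = 29.60 ✓; |VF| = 49.05 ✓.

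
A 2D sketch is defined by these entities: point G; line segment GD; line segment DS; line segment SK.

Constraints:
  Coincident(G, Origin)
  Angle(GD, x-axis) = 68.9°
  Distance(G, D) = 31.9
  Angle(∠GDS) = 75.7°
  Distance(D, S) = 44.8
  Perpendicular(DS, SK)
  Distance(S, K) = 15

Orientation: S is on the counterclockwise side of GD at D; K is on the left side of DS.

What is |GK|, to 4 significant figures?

40.20

G is at the origin; GD runs at 68.9° with length 31.9, so D = 31.9·(cos 68.9°, sin 68.9°) = (11.48, 29.76). ∠GDS = 75.7°, so DS runs at 68.9° + (180° − 75.7°) = 173.2° from the x-axis; with |DS| = 44.8, S = D + 44.8·(cos 173.2°, sin 173.2°) = (-33.00, 35.07). DS ⟂ SK; with |SK| = 15.0 on the left of DS, K = S + 15.0·(-0.1184, -0.9930) = (-34.78, 20.17). Then |GK| = |K − G| = 40.20.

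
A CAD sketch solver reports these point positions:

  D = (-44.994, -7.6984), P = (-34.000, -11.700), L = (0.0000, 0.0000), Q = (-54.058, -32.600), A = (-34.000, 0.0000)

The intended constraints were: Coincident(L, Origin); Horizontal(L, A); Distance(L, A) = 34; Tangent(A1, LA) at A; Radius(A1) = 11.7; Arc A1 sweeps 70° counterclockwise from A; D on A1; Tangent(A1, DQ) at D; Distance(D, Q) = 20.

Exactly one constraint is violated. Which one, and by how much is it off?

Distance(D, Q) = 20 — off by 6.50.

L = (0.00, 0.00) ✓; L.y = 0.00, A.y = 0.00 ✓; |LA| = 34.00 ✓; ∠(PA, AL) = 90.00° ✓; |PA| = 11.70 ✓; bearing(P→D) − bearing(P→A) = 70.00° ✓; |PD| = 11.70 ✓; ∠(PD, DQ) = 90.00° ✓; |DQ| = 26.50 ✗.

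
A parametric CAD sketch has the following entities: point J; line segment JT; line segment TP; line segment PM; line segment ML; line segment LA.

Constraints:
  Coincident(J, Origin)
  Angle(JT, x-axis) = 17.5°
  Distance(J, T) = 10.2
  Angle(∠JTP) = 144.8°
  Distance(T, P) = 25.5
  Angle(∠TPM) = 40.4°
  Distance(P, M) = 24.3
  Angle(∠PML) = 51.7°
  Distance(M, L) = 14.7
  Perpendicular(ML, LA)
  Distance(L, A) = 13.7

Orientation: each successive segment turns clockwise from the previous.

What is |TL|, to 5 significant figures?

6.5423

J is at the origin; JT runs at 17.5° with length 10.2, so T = (9.7279, 3.0672). ∠JTP = 144.8° gives TP at -17.700° from the x-axis; with |TP| = 25.5, P = (34.021, -4.6856). ∠TPM = 40.4° gives PM at -157.30° from the x-axis; with |PM| = 24.3, M = (11.603, -14.063). ∠PML = 51.7° gives ML at 74.400° from the x-axis; with |ML| = 14.7, L = (15.556, 0.095329). Then |TL| = |L − T| = 6.5423.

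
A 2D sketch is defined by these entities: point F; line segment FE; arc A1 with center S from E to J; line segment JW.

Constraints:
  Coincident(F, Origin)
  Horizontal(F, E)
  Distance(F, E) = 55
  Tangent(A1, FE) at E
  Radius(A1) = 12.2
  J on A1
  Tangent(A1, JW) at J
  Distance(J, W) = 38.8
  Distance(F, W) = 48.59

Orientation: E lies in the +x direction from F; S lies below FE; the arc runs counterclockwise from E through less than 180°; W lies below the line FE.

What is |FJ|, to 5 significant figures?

44.672

Checks: |SJ| = 12.20 ✓; ∠(SJ, JW) = 90.00° ✓; |JW| = 38.80 ✓; |FW| = 48.59 ✓.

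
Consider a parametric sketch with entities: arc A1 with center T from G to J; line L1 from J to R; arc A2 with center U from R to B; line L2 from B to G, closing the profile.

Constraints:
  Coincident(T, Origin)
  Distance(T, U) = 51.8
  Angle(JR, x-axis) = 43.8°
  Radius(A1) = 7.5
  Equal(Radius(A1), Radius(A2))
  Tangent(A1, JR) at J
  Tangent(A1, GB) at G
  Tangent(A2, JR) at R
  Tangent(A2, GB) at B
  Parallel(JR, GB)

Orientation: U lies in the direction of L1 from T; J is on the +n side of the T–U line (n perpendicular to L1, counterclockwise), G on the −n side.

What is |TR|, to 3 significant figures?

52.3

Tangency of A1 to both parallel lines with radius 7.5 puts J and G at T ± 7.5·n: J = (-5.19, 5.41), G = (5.19, -5.41). Equal radii place R and B the same way about U: R = U + 7.5·n = (32.2, 41.3), B = U − 7.5·n = (42.6, 30.4). Then |TR| = |R − T| = 52.3.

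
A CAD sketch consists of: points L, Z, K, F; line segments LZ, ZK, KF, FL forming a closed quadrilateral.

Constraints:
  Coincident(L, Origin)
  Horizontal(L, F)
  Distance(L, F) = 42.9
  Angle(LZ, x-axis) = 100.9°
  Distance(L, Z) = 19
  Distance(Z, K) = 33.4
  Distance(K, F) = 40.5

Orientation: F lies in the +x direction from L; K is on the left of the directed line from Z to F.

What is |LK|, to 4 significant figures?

43.91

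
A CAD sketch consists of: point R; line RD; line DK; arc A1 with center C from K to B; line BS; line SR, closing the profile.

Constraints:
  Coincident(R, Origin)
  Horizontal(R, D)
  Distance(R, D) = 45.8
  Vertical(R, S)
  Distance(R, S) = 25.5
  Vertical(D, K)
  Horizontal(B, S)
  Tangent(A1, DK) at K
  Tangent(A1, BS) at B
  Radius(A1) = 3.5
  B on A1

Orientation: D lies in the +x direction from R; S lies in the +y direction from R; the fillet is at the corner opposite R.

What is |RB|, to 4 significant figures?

49.39

R is at the origin; RD is horizontal with |RD| = 45.8 and D on the +x side, so D = (45.80, 0.000). RS is vertical with |RS| = 25.5 and S on the +y side, so S = (0.000, 25.50). The virtual corner opposite R is at (45.80, 25.50). Since A1 is tangent to DK there, CK ⟂ DK and tangency of A1 to BS means the radius CB is perpendicular to BS, with radius 3.5, so the center C sits 3.5 in from both sides at C = (42.30, 22.00). That places the tangent points at K = (45.80, 22.00) on DK and B = (42.30, 25.50) on BS. Then |RB| = |B − R| = 49.39.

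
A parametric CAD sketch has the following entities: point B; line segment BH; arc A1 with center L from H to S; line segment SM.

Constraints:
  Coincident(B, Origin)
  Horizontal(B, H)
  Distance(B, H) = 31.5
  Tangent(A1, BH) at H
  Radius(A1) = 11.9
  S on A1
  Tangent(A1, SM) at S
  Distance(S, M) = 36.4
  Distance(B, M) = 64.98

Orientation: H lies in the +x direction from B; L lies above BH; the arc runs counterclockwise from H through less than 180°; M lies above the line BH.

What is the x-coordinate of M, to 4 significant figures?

43.51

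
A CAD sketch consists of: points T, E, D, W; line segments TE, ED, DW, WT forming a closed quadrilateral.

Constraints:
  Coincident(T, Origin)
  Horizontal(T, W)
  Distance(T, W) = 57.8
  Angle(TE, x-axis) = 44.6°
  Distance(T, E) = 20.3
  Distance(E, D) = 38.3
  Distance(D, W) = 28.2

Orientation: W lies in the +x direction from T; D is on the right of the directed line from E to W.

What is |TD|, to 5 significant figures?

39.839

T is at the origin; TW is horizontal with |TW| = 57.8 and W in +x, so W = (57.8, 0). TE runs at 44.6° with |TE| = 20.3, so E = (14.454, 14.254). D is determined by |ED| = 38.3 and |DW| = 28.2 together: it lies at the intersection of circle(E, 38.3) and circle(W, 28.2). With |EW| = 45.629, the foot of the radical line on EW is 30.175 from E and the perpendicular offset is √(38.3² − 30.175²) = 23.588. Taking the right-of-EW solution: D = (35.750, -17.580).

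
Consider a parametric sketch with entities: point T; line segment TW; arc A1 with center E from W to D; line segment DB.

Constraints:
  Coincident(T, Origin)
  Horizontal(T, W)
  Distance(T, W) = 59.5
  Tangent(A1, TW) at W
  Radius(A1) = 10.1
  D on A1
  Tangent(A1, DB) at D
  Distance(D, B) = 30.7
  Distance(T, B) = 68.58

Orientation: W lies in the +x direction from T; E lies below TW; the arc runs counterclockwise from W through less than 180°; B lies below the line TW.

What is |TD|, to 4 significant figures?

50.87

T is at the origin; T and W share the same y with |TW| = 59.5 and W on the +x side, so W = (59.50, 0.000). A1 meets TW tangentially, so EW is at right angles to TW, so E = W + (0, -10.1) = (59.50, -10.10). Since ED ⟂ DB (tangency), |EB| = √(10.1² + 30.7²) = 32.32 regardless of where D sits on A1. So B lies on both circle(T, 68.58) and circle(E, 32.32); the below-TW intersection is B = (54.23, -41.99). D is the foot of the tangent from B: D = (49.52, -11.65).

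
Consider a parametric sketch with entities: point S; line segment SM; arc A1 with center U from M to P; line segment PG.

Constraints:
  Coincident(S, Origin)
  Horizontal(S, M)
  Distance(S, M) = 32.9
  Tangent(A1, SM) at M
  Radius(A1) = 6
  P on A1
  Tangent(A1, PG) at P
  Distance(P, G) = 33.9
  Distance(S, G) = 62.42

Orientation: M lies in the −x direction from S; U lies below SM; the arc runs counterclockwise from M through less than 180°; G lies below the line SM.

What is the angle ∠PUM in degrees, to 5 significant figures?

66.611°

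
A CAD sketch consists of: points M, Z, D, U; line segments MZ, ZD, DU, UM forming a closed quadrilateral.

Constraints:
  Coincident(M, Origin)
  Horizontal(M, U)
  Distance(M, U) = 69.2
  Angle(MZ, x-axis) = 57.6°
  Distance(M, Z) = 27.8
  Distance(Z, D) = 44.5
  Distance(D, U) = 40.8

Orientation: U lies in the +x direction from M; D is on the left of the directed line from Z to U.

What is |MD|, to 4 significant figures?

68.69

Checks: |MU| = 69.20 ✓; |MZ| = 27.80 ✓; |ZD| = 44.50 ✓; |DU| = 40.80 ✓.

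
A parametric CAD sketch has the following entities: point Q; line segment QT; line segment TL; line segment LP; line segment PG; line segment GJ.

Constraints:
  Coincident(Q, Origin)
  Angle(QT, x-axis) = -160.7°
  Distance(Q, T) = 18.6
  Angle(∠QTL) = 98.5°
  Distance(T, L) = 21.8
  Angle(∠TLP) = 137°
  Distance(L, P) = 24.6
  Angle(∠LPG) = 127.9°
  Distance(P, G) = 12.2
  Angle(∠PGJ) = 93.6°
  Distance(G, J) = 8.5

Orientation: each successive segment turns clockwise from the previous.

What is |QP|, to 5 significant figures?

42.571

Q is at the origin; QT runs at -160.7° with length 18.6, so T = (-17.555, -6.1476). ∠QTL = 98.5° gives TL at 117.80° from the x-axis; with |TL| = 21.8, L = (-27.722, 13.136). ∠TLP = 137.0° gives LP at 74.800° from the x-axis; with |LP| = 24.6, P = (-21.272, 36.876). Then |QP| = |P − Q| = 42.571.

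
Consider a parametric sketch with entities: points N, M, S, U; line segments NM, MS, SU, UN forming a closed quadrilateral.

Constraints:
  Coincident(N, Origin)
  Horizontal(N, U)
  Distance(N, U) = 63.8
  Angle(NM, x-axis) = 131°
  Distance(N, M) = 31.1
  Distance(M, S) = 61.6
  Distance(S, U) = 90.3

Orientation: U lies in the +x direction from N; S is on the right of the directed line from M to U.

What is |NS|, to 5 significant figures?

42.156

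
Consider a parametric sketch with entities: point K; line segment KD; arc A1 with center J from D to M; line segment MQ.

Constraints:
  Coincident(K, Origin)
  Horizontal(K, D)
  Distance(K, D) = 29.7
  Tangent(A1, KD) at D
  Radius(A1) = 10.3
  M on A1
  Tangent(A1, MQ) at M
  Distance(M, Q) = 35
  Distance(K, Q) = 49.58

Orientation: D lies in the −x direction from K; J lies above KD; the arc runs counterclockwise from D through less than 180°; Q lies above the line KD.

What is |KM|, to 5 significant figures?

22.029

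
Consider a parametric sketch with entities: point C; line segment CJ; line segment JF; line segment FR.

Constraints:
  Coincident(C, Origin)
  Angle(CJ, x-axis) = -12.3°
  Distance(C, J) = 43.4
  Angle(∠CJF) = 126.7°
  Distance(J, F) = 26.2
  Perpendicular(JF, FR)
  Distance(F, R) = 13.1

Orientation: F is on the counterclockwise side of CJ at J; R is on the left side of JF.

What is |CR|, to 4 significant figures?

56.47

∠CJF = 126.7°, so JF runs at -12.3° + (180° − 126.7°) = 41.00° from the x-axis; with |JF| = 26.2, F = J + 26.2·(cos 41.00°, sin 41.00°) = (62.18, 7.943). JF ⟂ FR; with |FR| = 13.1 on the left of JF, R = F + 13.1·(-0.6561, 0.7547) = (53.58, 17.83). Then |CR| = |R − C| = 56.47.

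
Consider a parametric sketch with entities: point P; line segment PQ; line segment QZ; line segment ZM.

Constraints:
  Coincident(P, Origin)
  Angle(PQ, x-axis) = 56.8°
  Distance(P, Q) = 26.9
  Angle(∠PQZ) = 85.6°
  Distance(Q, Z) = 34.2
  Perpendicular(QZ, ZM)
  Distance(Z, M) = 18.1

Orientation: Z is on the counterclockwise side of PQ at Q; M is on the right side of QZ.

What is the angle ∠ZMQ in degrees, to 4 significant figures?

62.11°

∠PQZ = 85.6°, so QZ runs at 56.8° + (180° − 85.6°) = 151.2° from the x-axis; with |QZ| = 34.2, Z = Q + 34.2·(cos 151.2°, sin 151.2°) = (-15.24, 38.98). The perpendicularity gives ZM at right angles to QZ; with |ZM| = 18.1 on the right of QZ, M = Z + 18.1·(0.4818, 0.8763) = (-6.520, 54.85). Then cos ∠ZMQ = MZ·MQ / (|MZ||MQ|), giving 62.11°.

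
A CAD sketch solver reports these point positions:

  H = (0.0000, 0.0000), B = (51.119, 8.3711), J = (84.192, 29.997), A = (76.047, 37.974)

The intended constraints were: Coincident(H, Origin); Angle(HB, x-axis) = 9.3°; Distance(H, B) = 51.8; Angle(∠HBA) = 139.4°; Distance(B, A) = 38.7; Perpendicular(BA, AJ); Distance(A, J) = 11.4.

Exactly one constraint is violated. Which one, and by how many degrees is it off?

Perpendicular(BA, AJ) — off by 4.30°.

H = (0.00, 0.00) ✓; HB at 9.300° ✓; |HB| = 51.80 ✓; ∠HBA = 139.4° ✓; |BA| = 38.70 ✓; ∠(BA, AJ) = 94.30° ✗; |AJ| = 11.40 ✓.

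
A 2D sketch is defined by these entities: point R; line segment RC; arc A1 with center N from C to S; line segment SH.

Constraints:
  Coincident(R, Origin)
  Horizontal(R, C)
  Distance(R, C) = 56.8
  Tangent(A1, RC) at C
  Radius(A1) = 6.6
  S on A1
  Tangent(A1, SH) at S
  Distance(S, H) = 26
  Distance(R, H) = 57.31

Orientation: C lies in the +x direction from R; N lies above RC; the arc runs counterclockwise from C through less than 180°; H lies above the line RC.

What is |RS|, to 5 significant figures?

63.109

R is at the origin; R and C share the same y with |RC| = 56.8 and C on the +x side, so C = (56.800, 0.0000). Tangency of A1 to RC means the radius NC is perpendicular to RC, so N = C + (0, 6.6) = (56.800, 6.6000). Since NS ⟂ SH (tangency), |NH| = √(6.6² + 26.0²) = 26.825 regardless of where S sits on A1. So H lies on both circle(R, 57.31) and circle(N, 26.825); the above-RC intersection is H = (47.664, 31.821). S is the foot of the tangent from H: S = (62.262, 10.306).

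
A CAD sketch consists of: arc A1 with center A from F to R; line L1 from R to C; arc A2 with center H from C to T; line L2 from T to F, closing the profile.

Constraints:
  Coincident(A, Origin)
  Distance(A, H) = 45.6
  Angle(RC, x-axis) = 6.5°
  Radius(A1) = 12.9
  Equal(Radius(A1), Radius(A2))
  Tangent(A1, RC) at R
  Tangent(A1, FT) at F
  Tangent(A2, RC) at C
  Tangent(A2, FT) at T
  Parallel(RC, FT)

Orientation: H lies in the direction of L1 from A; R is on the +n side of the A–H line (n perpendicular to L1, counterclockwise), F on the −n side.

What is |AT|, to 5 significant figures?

47.390

Tangency of A1 to both parallel lines with radius 12.9 puts R and F at A ± 12.9·n: R = (-1.4603, 12.817), F = (1.4603, -12.817). Equal radii place C and T the same way about H: C = H + 12.9·n = (43.847, 17.979), T = H − 12.9·n = (46.767, -7.6550). Then |AT| = |T − A| = 47.390.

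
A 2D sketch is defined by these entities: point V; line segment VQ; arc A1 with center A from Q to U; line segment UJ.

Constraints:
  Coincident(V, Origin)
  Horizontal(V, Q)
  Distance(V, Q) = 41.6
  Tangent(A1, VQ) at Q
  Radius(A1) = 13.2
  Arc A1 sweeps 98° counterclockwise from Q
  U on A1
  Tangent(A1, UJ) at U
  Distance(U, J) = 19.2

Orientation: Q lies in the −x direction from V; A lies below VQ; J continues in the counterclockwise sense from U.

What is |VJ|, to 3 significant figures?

62.2

V is at the origin; V and Q share the same y with |VQ| = 41.6 and Q on the −x side, so Q = (-41.6, 0.00). A1 meets VQ tangentially, so AQ is at right angles to VQ, so A = Q + (0, -13.2) = (-41.6, -13.2). On A1, Q sits at bearing 90° from A; a 98° counterclockwise sweep puts U at bearing 188°, so U = A + 13.2·(cos 188°, sin 188°) = (-54.7, -15.0). Tangency of A1 to UJ means the radius AU is perpendicular to UJ, so UJ runs along (−sin 188°, cos 188°); with |UJ| = 19.2, J = (-52.0, -34.1). Then |VJ| = |J − V| = 62.2.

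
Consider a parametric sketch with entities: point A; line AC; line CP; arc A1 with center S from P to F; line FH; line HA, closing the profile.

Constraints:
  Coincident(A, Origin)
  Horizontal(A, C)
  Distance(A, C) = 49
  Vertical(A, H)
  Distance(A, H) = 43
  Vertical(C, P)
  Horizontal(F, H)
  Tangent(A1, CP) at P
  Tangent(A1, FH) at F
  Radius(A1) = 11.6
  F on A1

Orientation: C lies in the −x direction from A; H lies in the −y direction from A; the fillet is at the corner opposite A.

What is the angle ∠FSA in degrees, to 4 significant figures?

130.0°

The virtual corner opposite A is at (-49.00, -43.00). Tangency of A1 to CP means the radius SP is perpendicular to CP and A1 meets FH tangentially, so SF is at right angles to FH, with radius 11.6, so the center S sits 11.6 in from both sides at S = (-37.40, -31.40). That places the tangent points at P = (-49.00, -31.40) on CP and F = (-37.40, -43.00) on FH. Then cos ∠FSA = SF·SA / (|SF||SA|), giving 130.0°.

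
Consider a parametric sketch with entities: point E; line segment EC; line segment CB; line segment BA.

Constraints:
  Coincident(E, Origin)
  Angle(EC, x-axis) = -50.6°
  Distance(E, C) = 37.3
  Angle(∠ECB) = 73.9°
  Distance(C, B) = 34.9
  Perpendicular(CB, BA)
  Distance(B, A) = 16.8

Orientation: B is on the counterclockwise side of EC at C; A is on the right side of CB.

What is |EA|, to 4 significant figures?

58.08

E is at the origin; EC runs at -50.6° with length 37.3, so C = 37.3·(cos -50.6°, sin -50.6°) = (23.68, -28.82). ∠ECB = 73.9°, so CB runs at -50.6° + (180° − 73.9°) = 55.50° from the x-axis; with |CB| = 34.9, B = C + 34.9·(cos 55.50°, sin 55.50°) = (43.44, -0.06096). CB is perpendicular to BA; with |BA| = 16.8 on the right of CB, A = B + 16.8·(0.8241, -0.5664) = (57.29, -9.577). Then |EA| = |A − E| = 58.08.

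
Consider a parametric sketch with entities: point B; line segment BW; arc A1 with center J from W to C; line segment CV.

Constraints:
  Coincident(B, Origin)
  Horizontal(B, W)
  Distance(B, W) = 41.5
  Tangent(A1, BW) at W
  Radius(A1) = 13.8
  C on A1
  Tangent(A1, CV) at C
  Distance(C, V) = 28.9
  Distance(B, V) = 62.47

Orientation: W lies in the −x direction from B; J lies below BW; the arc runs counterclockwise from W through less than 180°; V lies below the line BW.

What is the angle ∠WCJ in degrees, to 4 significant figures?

33.11°

B is at the origin; BW is horizontal with |BW| = 41.5 and W on the −x side, so W = (-41.50, 0.000). The tangent condition forces JW to be normal to BW, so J = W + (0, -13.8) = (-41.50, -13.80). Since JC ⟂ CV (tangency), |JV| = √(13.8² + 28.9²) = 32.03 regardless of where C sits on A1. So V lies on both circle(B, 62.47) and circle(J, 32.03); the below-BW intersection is V = (-42.47, -45.81). C is the foot of the tangent from V: C = (-54.13, -19.37).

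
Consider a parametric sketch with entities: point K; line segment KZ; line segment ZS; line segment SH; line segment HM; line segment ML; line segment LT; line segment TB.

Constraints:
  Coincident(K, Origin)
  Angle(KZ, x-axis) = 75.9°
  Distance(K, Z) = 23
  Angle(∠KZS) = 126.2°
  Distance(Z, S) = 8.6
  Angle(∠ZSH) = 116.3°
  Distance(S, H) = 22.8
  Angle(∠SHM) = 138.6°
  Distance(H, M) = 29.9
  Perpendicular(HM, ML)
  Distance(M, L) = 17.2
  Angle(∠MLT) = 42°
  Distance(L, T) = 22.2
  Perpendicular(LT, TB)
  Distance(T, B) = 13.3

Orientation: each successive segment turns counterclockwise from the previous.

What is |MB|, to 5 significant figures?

9.5867

K is at the origin; KZ runs at 75.9° with length 23.0, so Z = (5.6031, 22.307). ∠KZS = 126.2° gives ZS at 129.70° from the x-axis; with |ZS| = 8.6, S = (0.10974, 28.924). ∠ZSH = 116.3° gives SH at -166.60° from the x-axis; with |SH| = 22.8, H = (-22.070, 23.640). ∠SHM = 138.6° gives HM at -125.20° from the x-axis; with |HM| = 29.9, M = (-39.305, -0.79259). HM ⟂ ML, so ML runs at -35.200°; with |ML| = 17.2, L = (-25.250, -10.707). ∠MLT = 42.0° gives LT at 102.80° from the x-axis; with |LT| = 22.2, T = (-30.168, 10.941). LT ⟂ TB, so TB runs at -167.20°; with |TB| = 13.3, B = (-43.138, 7.9945). Then |MB| = |B − M| = 9.5867.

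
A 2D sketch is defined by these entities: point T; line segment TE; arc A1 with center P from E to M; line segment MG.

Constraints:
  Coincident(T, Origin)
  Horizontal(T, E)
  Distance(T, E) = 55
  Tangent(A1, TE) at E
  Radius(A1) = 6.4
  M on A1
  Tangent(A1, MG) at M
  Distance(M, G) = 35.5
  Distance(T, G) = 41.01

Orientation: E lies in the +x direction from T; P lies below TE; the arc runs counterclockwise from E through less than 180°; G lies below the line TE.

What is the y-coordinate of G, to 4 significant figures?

-30.12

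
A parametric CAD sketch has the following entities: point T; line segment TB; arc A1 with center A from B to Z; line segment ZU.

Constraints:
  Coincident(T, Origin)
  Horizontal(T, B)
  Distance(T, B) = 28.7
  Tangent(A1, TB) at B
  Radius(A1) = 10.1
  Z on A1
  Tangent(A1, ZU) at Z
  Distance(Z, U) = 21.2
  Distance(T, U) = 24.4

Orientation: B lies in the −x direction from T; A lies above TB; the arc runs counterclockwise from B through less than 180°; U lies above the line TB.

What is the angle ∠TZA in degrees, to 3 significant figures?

161°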